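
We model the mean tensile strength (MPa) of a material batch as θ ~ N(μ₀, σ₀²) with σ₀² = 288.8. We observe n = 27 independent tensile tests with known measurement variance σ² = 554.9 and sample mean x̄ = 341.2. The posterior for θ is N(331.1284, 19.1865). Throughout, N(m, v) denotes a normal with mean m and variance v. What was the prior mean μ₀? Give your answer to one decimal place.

The posterior mean is a precision-weighted average: μ_n = (τ₀μ₀ + τ_data·x̄)/(τ₀+τ_data), with τ₀=1/σ₀² and τ_data=n/σ².
Here τ₀ = 1/288.8 = 0.003463 and τ_data = 27/554.9 = 0.048657, so τ_n = 0.052120.
Rearranging for μ₀: μ₀ = (μ_n·τ_n − τ_data·x̄)/τ₀ = (331.1284·0.052120 − 0.048657·341.2) / 0.003463 = 0.656644/0.003463 ≈ 189.6.

μ₀ = 189.6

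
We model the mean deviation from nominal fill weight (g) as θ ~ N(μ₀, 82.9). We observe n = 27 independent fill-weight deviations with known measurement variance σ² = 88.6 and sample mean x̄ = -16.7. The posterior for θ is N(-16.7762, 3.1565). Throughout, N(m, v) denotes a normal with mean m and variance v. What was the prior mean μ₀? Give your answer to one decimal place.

μ₀ = -18.7

With known observation variance, the Normal–Normal posterior has precision τ_n = τ₀ + n/σ² and mean μ_n = (τ₀μ₀ + (n/σ²)x̄)/τ_n.
Here τ₀ = 1/82.9 = 0.012063 and τ_data = 27/88.6 = 0.304740, so τ_n = 0.316803.
Rearranging for μ₀: μ₀ = (μ_n·τ_n − τ_data·x̄)/τ₀ = (-16.7762·0.316803 − 0.304740·-16.7) / 0.012063 = -0.225592/0.012063 ≈ -18.7.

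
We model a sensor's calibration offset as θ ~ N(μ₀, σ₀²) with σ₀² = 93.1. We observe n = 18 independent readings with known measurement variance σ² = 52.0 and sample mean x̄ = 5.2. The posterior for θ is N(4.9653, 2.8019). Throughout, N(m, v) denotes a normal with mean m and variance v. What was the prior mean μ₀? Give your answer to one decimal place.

μ₀ = -2.6

The posterior mean is a precision-weighted average: μ_n = (τ₀μ₀ + τ_data·x̄)/(τ₀+τ_data), with τ₀=1/σ₀² and τ_data=n/σ².
Here τ₀ = 1/93.1 = 0.010741 and τ_data = 18/52.0 = 0.346154, so τ_n = 0.356895.
Rearranging for μ₀: μ₀ = (μ_n·τ_n − τ_data·x̄)/τ₀ = (4.9653·0.356895 − 0.346154·5.2) / 0.010741 = -0.027910/0.010741 ≈ -2.6.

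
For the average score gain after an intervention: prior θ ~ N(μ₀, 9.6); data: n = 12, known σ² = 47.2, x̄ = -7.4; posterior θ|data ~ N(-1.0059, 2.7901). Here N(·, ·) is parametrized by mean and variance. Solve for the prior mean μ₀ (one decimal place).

μ₀ = 14.6

With known observation variance, the Normal–Normal posterior has precision τ_n = τ₀ + n/σ² and mean μ_n = (τ₀μ₀ + (n/σ²)x̄)/τ_n.
Here τ₀ = 1/9.6 = 0.104167 and τ_data = 12/47.2 = 0.254237, so τ_n = 0.358404.
Rearranging for μ₀: μ₀ = (μ_n·τ_n − τ_data·x̄)/τ₀ = (-1.0059·0.358404 − 0.254237·-7.4) / 0.104167 = 1.520835/0.104167 ≈ 14.6.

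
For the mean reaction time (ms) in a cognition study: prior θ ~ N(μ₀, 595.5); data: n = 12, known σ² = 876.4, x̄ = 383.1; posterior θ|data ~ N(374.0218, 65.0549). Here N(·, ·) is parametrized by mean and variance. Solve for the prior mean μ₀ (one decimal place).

With known observation variance, the Normal–Normal posterior has precision τ_n = τ₀ + n/σ² and mean μ_n = (τ₀μ₀ + (n/σ²)x̄)/τ_n.
Here τ₀ = 1/595.5 = 0.001679 and τ_data = 12/876.4 = 0.013692, so τ_n = 0.015371.
Rearranging for μ₀: μ₀ = (μ_n·τ_n − τ_data·x̄)/τ₀ = (374.0218·0.015371 − 0.013692·383.1) / 0.001679 = 0.503684/0.001679 ≈ 300.0.

μ₀ = 300.0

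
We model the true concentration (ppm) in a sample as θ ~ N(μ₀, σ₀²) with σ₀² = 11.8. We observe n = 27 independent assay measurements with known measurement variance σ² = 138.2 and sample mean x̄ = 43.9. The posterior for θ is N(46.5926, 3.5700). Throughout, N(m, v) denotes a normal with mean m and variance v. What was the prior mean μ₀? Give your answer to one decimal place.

μ₀ = 52.8

With known observation variance, the Normal–Normal posterior has precision τ_n = τ₀ + n/σ² and mean μ_n = (τ₀μ₀ + (n/σ²)x̄)/τ_n.
Here τ₀ = 1/11.8 = 0.084746 and τ_data = 27/138.2 = 0.195369, so τ_n = 0.280115.
Rearranging for μ₀: μ₀ = (μ_n·τ_n − τ_data·x̄)/τ₀ = (46.5926·0.280115 − 0.195369·43.9) / 0.084746 = 4.474587/0.084746 ≈ 52.8.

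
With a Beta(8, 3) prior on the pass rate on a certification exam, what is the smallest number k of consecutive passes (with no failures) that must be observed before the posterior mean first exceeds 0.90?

After k passes and 0 failures the posterior is Beta(8+k, 3), with mean (8+k)/(8+3+k).
Set (8+k)/(11+k) > 0.90 and solve: k > (0.90·11 − 8)/(1 − 0.90) = 19.000.
The smallest integer exceeding 19.000 is 20.

k = 20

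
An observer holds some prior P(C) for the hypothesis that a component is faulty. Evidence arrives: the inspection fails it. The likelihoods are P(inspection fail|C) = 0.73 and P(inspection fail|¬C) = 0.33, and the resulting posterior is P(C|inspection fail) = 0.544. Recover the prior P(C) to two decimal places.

P(C) = 0.35

In odds form, posterior odds = prior odds × likelihood ratio, so prior odds = posterior odds ÷ LR.
Posterior odds = 0.544/(1−0.544) = 1.1930. LR = 0.73/0.33 = 2.2121.
Prior odds = 1.1930/2.2121 = 0.5393, so P(C) = 0.5393/(1+0.5393) ≈ 0.35.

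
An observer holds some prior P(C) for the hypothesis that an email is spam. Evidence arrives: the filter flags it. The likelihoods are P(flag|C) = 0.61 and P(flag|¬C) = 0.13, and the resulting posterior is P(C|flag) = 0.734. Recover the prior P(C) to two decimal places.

In odds form, posterior odds = prior odds × likelihood ratio, so prior odds = posterior odds ÷ LR.
Posterior odds = 0.734/(1−0.734) = 2.7594. LR = 0.61/0.13 = 4.6923.
Prior odds = 2.7594/4.6923 = 0.5881, so P(C) = 0.5881/(1+0.5881) ≈ 0.37.

P(C) = 0.37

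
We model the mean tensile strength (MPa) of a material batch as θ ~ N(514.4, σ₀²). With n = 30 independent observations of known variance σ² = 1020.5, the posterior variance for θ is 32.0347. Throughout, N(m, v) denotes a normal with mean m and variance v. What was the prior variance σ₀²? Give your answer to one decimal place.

σ₀² = 549.8

For the Normal–Normal model with known σ², precisions add: τ_n = τ₀ + n/σ².
So 1/σ₀² = 1/32.0347 − 30/1020.5 = 0.031216 − 0.029397 = 0.001819.
Hence σ₀² = 1/0.001819 ≈ 549.8.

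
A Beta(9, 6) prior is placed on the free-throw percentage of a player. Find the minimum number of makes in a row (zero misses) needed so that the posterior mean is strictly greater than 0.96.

After k makes and 0 misses the posterior is Beta(9+k, 6), with mean (9+k)/(9+6+k).
Set (9+k)/(15+k) > 0.96 and solve: k > (0.96·15 − 9)/(1 − 0.96) = 135.000.
The smallest integer exceeding 135.000 is 136, and checking k=136: (145)/(151) = 0.9603 > 0.96.

k = 136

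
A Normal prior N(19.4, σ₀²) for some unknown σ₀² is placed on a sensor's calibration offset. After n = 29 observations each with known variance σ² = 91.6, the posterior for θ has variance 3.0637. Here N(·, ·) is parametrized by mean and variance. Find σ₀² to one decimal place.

σ₀² = 101.9

Posterior precision equals prior precision plus data precision: 1/σ_n² = 1/σ₀² + n/σ².
So 1/σ₀² = 1/3.0637 − 29/91.6 = 0.326403 − 0.316594 = 0.009809.
Hence σ₀² = 1/0.009809 ≈ 101.9.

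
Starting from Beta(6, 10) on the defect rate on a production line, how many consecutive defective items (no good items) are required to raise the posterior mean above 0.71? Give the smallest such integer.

After k defective items and 0 good items the posterior is Beta(6+k, 10), with mean (6+k)/(6+10+k).
Set (6+k)/(16+k) > 0.71 and solve: k > (0.71·16 − 6)/(1 − 0.71) = 18.483.
The smallest integer exceeding 18.483 is 19.

k = 19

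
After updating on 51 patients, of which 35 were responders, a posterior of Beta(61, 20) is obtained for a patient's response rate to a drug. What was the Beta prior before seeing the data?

Beta(26, 4)

A Beta(α, β) prior with s successes and f failures in binomial data gives a Beta(α+s, β+f) posterior.
So α = 61 − 35 = 26 and β = 20 − 16 = 4.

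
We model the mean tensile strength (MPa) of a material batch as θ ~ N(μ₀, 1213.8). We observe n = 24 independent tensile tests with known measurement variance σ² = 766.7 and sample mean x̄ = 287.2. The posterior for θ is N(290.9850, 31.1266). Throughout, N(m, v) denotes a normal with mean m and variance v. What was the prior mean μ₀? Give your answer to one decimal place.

μ₀ = 434.8

With known observation variance, the Normal–Normal posterior has precision τ_n = τ₀ + n/σ² and mean μ_n = (τ₀μ₀ + (n/σ²)x̄)/τ_n.
Here τ₀ = 1/1213.8 = 0.000824 and τ_data = 24/766.7 = 0.031303, so τ_n = 0.032127.
Rearranging for μ₀: μ₀ = (μ_n·τ_n − τ_data·x̄)/τ₀ = (290.9850·0.032127 − 0.031303·287.2) / 0.000824 = 0.358253/0.000824 ≈ 434.8.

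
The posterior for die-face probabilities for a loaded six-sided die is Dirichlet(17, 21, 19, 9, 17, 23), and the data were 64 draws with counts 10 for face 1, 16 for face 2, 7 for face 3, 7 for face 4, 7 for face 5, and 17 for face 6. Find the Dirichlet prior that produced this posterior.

Dirichlet(7, 5, 12, 2, 10, 6)

For a Dirichlet(α) prior with multinomial counts c, the posterior is Dirichlet(α + c) componentwise.
Subtract each count from the matching posterior parameter: 17−10=7, 21−16=5, 19−7=12, 9−7=2, 17−7=10, 23−17=6.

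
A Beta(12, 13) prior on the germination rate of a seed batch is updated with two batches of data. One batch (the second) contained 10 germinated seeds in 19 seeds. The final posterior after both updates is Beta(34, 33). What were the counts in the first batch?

12 germinated seeds and 11 non-germinating seeds

Because Beta–binomial updating is additive in the counts, the combined data contributed (α_post−α_prior, β_post−β_prior) successes and failures.
Total across both batches: 34−12=22 germinated seeds, 33−13=20 non-germinating seeds.
Subtract the second batch: 22−10=12 germinated seeds and 20−9=11 non-germinating seeds.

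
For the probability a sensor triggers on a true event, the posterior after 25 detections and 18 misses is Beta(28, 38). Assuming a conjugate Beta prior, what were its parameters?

A Beta(a, b) prior with s successes and f failures in binomial data gives a Beta(a+s, b+f) posterior.
So a = 28 − 25 = 3 and b = 38 − 18 = 20.

Beta(3, 20)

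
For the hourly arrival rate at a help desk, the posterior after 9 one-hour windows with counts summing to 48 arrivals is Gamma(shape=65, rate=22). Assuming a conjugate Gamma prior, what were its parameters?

Gamma–Poisson conjugacy: posterior shape = α + Σxᵢ, posterior rate = β + n.
So α = 65 − 48 = 17 and β = 22 − 9 = 13.

Gamma(shape=17, rate=13)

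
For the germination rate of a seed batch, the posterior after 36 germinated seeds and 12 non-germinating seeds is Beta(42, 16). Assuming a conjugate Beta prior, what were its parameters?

Beta is conjugate to the binomial likelihood: posterior = Beta(α+s, β+f).
So α = 42 − 36 = 6 and β = 16 − 12 = 4.

Beta(6, 4)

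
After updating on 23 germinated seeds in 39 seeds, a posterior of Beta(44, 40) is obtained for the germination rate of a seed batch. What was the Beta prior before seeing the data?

Beta is conjugate to the binomial likelihood: posterior = Beta(a+s, b+f).
Subtract the data counts: 44−23=21, 40−16=24.

Beta(21, 24)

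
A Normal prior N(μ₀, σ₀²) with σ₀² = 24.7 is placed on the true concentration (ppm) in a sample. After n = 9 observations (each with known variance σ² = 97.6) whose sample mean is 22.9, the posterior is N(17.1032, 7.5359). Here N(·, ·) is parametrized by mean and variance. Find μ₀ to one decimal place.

The posterior mean is a precision-weighted average: μ_n = (τ₀μ₀ + τ_data·x̄)/(τ₀+τ_data), with τ₀=1/σ₀² and τ_data=n/σ².
Here τ₀ = 1/24.7 = 0.040486 and τ_data = 9/97.6 = 0.092213, so τ_n = 0.132699.
Rearranging for μ₀: μ₀ = (μ_n·τ_n − τ_data·x̄)/τ₀ = (17.1032·0.132699 − 0.092213·22.9) / 0.040486 = 0.157900/0.040486 ≈ 3.9.

μ₀ = 3.9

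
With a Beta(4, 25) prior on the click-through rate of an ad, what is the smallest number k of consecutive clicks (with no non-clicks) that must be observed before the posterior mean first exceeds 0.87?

k = 164

After k clicks and 0 non-clicks the posterior is Beta(4+k, 25), with mean (4+k)/(4+25+k).
Set (4+k)/(29+k) > 0.87 and solve: k > (0.87·29 − 4)/(1 − 0.87) = 163.308.
The smallest integer exceeding 163.308 is 164.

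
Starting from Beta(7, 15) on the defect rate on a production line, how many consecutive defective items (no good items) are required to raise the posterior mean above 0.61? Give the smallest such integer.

After k defective items and 0 good items the posterior is Beta(7+k, 15), with mean (7+k)/(7+15+k).
Set (7+k)/(22+k) > 0.61 and solve: k > (0.61·22 − 7)/(1 − 0.61) = 16.462.
The smallest integer exceeding 16.462 is 17.

k = 17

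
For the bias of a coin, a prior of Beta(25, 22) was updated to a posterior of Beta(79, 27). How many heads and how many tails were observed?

54 heads and 5 tails

Beta is conjugate to the binomial likelihood: posterior = Beta(a+s, b+f).
Match parameters: s=79−25=54, f=27−22=5.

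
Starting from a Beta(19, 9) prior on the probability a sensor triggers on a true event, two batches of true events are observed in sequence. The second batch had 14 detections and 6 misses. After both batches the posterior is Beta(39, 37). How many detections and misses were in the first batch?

6 detections and 22 misses

Sequential conjugate updates are equivalent to a single update on the pooled data, so total successes = posterior α − prior α and total failures = posterior β − prior β.
Total across both batches: 39−19=20 detections, 37−9=28 misses.
Subtract the second batch: 20−14=6 detections and 28−6=22 misses.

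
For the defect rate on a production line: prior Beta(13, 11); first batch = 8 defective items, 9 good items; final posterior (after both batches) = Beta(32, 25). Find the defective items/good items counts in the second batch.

11 defective items and 5 good items

Because Beta–binomial updating is additive in the counts, the combined data contributed (α_post−α_prior, β_post−β_prior) successes and failures.
Total across both batches: 32−13=19 defective items, 25−11=14 good items.
Subtract the first batch: 19−8=11 defective items and 14−9=5 good items.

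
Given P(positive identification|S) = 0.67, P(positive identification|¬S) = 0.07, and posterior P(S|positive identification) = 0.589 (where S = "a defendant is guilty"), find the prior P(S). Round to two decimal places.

P(S) = 0.13

Bayes' rule in odds form gives O(S|E) = O(S)·[P(E|S)/P(E|¬S)], hence O(S) = O(S|E)/LR.
Posterior odds = 0.589/(1−0.589) = 1.4331. LR = 0.67/0.07 = 9.5714.
Prior odds = 1.4331/9.5714 = 0.1497, so P(S) = 0.1497/(1+0.1497) ≈ 0.13.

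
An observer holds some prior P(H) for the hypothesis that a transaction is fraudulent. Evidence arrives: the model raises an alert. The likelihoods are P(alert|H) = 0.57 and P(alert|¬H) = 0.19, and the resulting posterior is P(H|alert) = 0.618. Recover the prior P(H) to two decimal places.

P(H) = 0.35

Bayes' rule in odds form gives O(H|E) = O(H)·[P(E|H)/P(E|¬H)], hence O(H) = O(H|E)/LR.
Posterior odds = 0.618/(1−0.618) = 1.6178. LR = 0.57/0.19 = 3.0000.
Prior odds = 1.6178/3.0000 = 0.5393, so P(H) = 0.5393/(1+0.5393) ≈ 0.35.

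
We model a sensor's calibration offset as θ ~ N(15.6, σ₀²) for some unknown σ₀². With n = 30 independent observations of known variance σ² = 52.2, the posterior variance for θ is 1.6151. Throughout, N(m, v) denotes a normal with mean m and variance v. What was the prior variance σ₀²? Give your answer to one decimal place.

For the Normal–Normal model with known σ², precisions add: τ_n = τ₀ + n/σ².
So 1/σ₀² = 1/1.6151 − 30/52.2 = 0.619157 − 0.574713 = 0.044444.
Hence σ₀² = 1/0.044444 ≈ 22.5.

σ₀² = 22.5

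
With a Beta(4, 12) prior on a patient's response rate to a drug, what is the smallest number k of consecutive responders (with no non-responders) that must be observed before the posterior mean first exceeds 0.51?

After k responders and 0 non-responders the posterior is Beta(4+k, 12), with mean (4+k)/(4+12+k).
Set (4+k)/(16+k) > 0.51 and solve: k > (0.51·16 − 4)/(1 − 0.51) = 8.490.
The smallest integer exceeding 8.490 is 9, and checking k=9: (13)/(25) = 0.5200 > 0.51.

k = 9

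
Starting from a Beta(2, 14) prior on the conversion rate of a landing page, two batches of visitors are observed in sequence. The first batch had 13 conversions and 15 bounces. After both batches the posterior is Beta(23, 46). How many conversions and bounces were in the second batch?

8 conversions and 17 bounces

Because Beta–binomial updating is additive in the counts, the combined data contributed (α_post−α_prior, β_post−β_prior) successes and failures.
Total across both batches: 23−2=21 conversions, 46−14=32 bounces.
Subtract the first batch: 21−13=8 conversions and 32−15=17 bounces.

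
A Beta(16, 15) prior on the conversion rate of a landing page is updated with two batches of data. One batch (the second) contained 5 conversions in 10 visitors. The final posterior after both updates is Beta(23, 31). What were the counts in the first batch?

Sequential conjugate updates are equivalent to a single update on the pooled data, so total successes = posterior α − prior α and total failures = posterior β − prior β.
Total across both batches: 23−16=7 conversions, 31−15=16 bounces.
Subtract the second batch: 7−5=2 conversions and 16−5=11 bounces.

2 conversions and 11 bounces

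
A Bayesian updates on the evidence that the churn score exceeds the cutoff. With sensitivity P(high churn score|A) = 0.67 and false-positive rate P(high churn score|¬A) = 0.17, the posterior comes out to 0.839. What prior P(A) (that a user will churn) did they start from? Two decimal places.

P(A) = 0.57

In odds form, posterior odds = prior odds × likelihood ratio, so prior odds = posterior odds ÷ LR.
Posterior odds = 0.839/(1−0.839) = 5.2112. LR = 0.67/0.17 = 3.9412.
Prior odds = 5.2112/3.9412 = 1.3222, so P(A) = 1.3222/(1+1.3222) ≈ 0.57.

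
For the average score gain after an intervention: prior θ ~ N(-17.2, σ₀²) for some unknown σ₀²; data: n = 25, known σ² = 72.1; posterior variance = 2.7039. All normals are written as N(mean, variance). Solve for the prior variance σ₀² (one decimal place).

Posterior precision equals prior precision plus data precision: 1/σ_n² = 1/σ₀² + n/σ².
So 1/σ₀² = 1/2.7039 − 25/72.1 = 0.369836 − 0.346741 = 0.023095.
Hence σ₀² = 1/0.023095 ≈ 43.3.

σ₀² = 43.3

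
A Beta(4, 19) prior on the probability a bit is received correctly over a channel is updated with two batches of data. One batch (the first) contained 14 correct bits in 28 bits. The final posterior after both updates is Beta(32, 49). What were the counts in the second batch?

Sequential conjugate updates are equivalent to a single update on the pooled data, so total successes = posterior α − prior α and total failures = posterior β − prior β.
Total across both batches: 32−4=28 correct bits, 49−19=30 errors.
Subtract the first batch: 28−14=14 correct bits and 30−14=16 errors.

14 correct bits and 16 errors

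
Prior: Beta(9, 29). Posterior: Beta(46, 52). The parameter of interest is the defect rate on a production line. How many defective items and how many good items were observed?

37 defective items and 23 good items

Under Beta–binomial conjugacy the posterior parameters are (α+s, β+f).
Match parameters: s=46−9=37, f=52−29=23.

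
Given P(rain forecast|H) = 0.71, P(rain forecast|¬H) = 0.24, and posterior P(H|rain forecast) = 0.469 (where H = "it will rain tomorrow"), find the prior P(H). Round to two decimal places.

P(H) = 0.23

Bayes' rule in odds form gives O(H|E) = O(H)·[P(E|H)/P(E|¬H)], hence O(H) = O(H|E)/LR.
Posterior odds = 0.469/(1−0.469) = 0.8832. LR = 0.71/0.24 = 2.9583.
Prior odds = 0.8832/2.9583 = 0.2985, so P(H) = 0.2985/(1+0.2985) ≈ 0.23.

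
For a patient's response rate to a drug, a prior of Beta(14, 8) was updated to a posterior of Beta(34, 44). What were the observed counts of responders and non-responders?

A Beta(α, β) prior with s successes and f failures in binomial data gives a Beta(α+s, β+f) posterior.
Match parameters: s=34−14=20, f=44−8=36.

20 responders and 36 non-responders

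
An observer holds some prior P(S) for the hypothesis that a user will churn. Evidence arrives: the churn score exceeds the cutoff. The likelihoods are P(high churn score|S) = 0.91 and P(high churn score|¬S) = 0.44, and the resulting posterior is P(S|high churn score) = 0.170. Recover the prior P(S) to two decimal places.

P(S) = 0.09

Bayes' rule in odds form gives O(S|E) = O(S)·[P(E|S)/P(E|¬S)], hence O(S) = O(S|E)/LR.
Posterior odds = 0.170/(1−0.170) = 0.2048. LR = 0.91/0.44 = 2.0682.
Prior odds = 0.2048/2.0682 = 0.0990, so P(S) = 0.0990/(1+0.0990) ≈ 0.09.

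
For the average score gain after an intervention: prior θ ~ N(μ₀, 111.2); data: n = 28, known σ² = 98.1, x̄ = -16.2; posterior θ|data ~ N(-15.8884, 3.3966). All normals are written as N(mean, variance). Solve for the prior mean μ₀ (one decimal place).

The posterior mean is a precision-weighted average: μ_n = (τ₀μ₀ + τ_data·x̄)/(τ₀+τ_data), with τ₀=1/σ₀² and τ_data=n/σ².
Here τ₀ = 1/111.2 = 0.008993 and τ_data = 28/98.1 = 0.285423, so τ_n = 0.294416.
Rearranging for μ₀: μ₀ = (μ_n·τ_n − τ_data·x̄)/τ₀ = (-15.8884·0.294416 − 0.285423·-16.2) / 0.008993 = -0.053947/0.008993 ≈ -6.0.

μ₀ = -6.0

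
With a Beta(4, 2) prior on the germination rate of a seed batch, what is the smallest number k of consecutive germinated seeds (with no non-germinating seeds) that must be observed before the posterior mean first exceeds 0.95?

After k germinated seeds and 0 non-germinating seeds the posterior is Beta(4+k, 2), with mean (4+k)/(4+2+k).
Set (4+k)/(6+k) > 0.95 and solve: k > (0.95·6 − 4)/(1 − 0.95) = 34.000.
The smallest integer exceeding 34.000 is 35, and checking k=35: (39)/(41) = 0.9512 > 0.95.

k = 35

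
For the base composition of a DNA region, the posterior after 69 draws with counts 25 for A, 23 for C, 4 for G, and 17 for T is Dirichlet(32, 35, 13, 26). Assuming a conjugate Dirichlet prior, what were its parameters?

Dirichlet(7, 12, 9, 9)

For a Dirichlet(α) prior with multinomial counts c, the posterior is Dirichlet(α + c) componentwise.
Subtract each count from the matching posterior parameter: 32−25=7, 35−23=12, 13−4=9, 26−17=9.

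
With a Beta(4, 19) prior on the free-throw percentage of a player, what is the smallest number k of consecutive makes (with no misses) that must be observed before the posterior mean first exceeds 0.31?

After k makes and 0 misses the posterior is Beta(4+k, 19), with mean (4+k)/(4+19+k).
Set (4+k)/(23+k) > 0.31 and solve: k > (0.31·23 − 4)/(1 − 0.31) = 4.536.
The smallest integer exceeding 4.536 is 5.

k = 5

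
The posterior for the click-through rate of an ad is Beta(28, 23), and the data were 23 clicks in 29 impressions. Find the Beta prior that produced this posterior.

A Beta(α, β) prior with s successes and f failures in binomial data gives a Beta(α+s, β+f) posterior.
So α = 28 − 23 = 5 and β = 23 − 6 = 17.

Beta(5, 17)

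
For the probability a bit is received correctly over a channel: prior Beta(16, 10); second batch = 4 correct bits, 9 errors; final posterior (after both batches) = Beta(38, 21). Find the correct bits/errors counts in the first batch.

Because Beta–binomial updating is additive in the counts, the combined data contributed (α_post−α_prior, β_post−β_prior) successes and failures.
Total across both batches: 38−16=22 correct bits, 21−10=11 errors.
Subtract the second batch: 22−4=18 correct bits and 11−9=2 errors.

18 correct bits and 2 errors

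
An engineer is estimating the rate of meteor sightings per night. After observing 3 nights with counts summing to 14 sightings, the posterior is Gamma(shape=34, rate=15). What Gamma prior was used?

Gamma(shape=20, rate=12)

A Gamma(α, β) prior (rate parametrization) on a Poisson rate with n observations summing to S gives posterior Gamma(α+S, β+n).
So α = 34 − 14 = 20 and β = 15 − 3 = 12.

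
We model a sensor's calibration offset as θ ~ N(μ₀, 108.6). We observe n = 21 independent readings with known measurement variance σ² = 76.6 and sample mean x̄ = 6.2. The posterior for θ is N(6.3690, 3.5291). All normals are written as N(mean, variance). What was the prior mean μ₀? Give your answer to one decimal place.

With known observation variance, the Normal–Normal posterior has precision τ_n = τ₀ + n/σ² and mean μ_n = (τ₀μ₀ + (n/σ²)x̄)/τ_n.
Here τ₀ = 1/108.6 = 0.009208 and τ_data = 21/76.6 = 0.274151, so τ_n = 0.283359.
Rearranging for μ₀: μ₀ = (μ_n·τ_n − τ_data·x̄)/τ₀ = (6.3690·0.283359 − 0.274151·6.2) / 0.009208 = 0.104977/0.009208 ≈ 11.4.

μ₀ = 11.4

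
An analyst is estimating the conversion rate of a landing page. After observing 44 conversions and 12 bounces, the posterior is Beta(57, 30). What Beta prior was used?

Beta(13, 18)

Under Beta–binomial conjugacy the posterior parameters are (a+s, b+f).
So a = 57 − 44 = 13 and b = 30 − 12 = 18.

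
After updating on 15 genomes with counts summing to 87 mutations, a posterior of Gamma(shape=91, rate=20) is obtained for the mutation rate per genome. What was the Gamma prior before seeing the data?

Gamma–Poisson conjugacy: posterior shape = α + Σxᵢ, posterior rate = β + n.
So α = 91 − 87 = 4 and β = 20 − 15 = 5.

Gamma(shape=4, rate=5)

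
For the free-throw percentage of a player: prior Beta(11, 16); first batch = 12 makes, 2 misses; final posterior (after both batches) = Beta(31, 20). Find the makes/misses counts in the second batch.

Sequential conjugate updates are equivalent to a single update on the pooled data, so total successes = posterior α − prior α and total failures = posterior β − prior β.
Total across both batches: 31−11=20 makes, 20−16=4 misses.
Subtract the first batch: 20−12=8 makes and 4−2=2 misses.

8 makes and 2 misses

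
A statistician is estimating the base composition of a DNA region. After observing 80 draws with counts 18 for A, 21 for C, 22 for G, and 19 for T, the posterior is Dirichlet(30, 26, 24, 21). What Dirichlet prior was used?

For a Dirichlet(α) prior with multinomial counts c, the posterior is Dirichlet(α + c) componentwise.
Subtract each count from the matching posterior parameter: 30−18=12, 26−21=5, 24−22=2, 21−19=2.

Dirichlet(12, 5, 2, 2)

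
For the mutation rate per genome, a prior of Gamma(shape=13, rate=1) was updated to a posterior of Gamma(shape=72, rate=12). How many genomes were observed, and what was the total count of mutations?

A Gamma(α, β) prior (rate parametrization) on a Poisson rate with n observations summing to S gives posterior Gamma(α+S, β+n).
Matching: Σxᵢ = 72 − 13 = 59 and n = 12 − 1 = 11.

n = 11 genomes with total 59 mutations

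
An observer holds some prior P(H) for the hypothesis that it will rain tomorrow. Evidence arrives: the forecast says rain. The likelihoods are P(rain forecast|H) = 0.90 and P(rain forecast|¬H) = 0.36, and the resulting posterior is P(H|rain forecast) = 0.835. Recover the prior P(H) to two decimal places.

P(H) = 0.67

Bayes' rule in odds form gives O(H|E) = O(H)·[P(E|H)/P(E|¬H)], hence O(H) = O(H|E)/LR.
Posterior odds = 0.835/(1−0.835) = 5.0606. LR = 0.90/0.36 = 2.5000.
Prior odds = 5.0606/2.5000 = 2.0242, so P(H) = 2.0242/(1+2.0242) ≈ 0.67.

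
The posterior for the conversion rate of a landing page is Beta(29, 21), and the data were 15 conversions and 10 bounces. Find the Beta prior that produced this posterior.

Beta(14, 11)

Under Beta–binomial conjugacy the posterior parameters are (α+s, β+f).
Subtract the data counts: 29−15=14, 21−10=11.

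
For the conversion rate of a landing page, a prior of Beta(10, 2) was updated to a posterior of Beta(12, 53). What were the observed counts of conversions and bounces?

2 conversions and 51 bounces

A Beta(a, b) prior with s successes and f failures in binomial data gives a Beta(a+s, b+f) posterior.
Match parameters: s=12−10=2, f=53−2=51.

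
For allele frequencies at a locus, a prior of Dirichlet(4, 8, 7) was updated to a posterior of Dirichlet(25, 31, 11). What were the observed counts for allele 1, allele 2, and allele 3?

counts (21, 23, 4)

For a Dirichlet(α) prior with multinomial counts c, the posterior is Dirichlet(α + c) componentwise.
Counts are posterior − prior componentwise: 25−4=21, 31−8=23, 11−7=4.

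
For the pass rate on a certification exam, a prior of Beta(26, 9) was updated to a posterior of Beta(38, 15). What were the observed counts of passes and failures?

12 passes and 6 failures

A Beta(a, b) prior with s successes and f failures in binomial data gives a Beta(a+s, b+f) posterior.
Match parameters: s=38−26=12, f=15−9=6.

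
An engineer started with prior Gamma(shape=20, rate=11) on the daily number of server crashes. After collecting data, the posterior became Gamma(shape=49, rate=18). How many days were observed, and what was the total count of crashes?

Gamma–Poisson conjugacy: posterior shape = α + Σxᵢ, posterior rate = β + n.
Matching: Σxᵢ = 49 − 20 = 29 and n = 18 − 11 = 7.

n = 7 days with total 29 crashes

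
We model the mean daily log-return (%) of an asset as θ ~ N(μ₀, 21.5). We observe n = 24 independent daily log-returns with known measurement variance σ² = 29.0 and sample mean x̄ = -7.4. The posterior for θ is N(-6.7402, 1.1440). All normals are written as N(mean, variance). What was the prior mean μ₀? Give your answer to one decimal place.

The posterior mean is a precision-weighted average: μ_n = (τ₀μ₀ + τ_data·x̄)/(τ₀+τ_data), with τ₀=1/σ₀² and τ_data=n/σ².
Here τ₀ = 1/21.5 = 0.046512 and τ_data = 24/29.0 = 0.827586, so τ_n = 0.874098.
Rearranging for μ₀: μ₀ = (μ_n·τ_n − τ_data·x̄)/τ₀ = (-6.7402·0.874098 − 0.827586·-7.4) / 0.046512 = 0.232541/0.046512 ≈ 5.0.

μ₀ = 5.0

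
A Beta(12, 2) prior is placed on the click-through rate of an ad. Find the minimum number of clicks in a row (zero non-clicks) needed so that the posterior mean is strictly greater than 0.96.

k = 37

After k clicks and 0 non-clicks the posterior is Beta(12+k, 2), with mean (12+k)/(12+2+k).
Set (12+k)/(14+k) > 0.96 and solve: k > (0.96·14 − 12)/(1 − 0.96) = 36.000.
The smallest integer exceeding 36.000 is 37, and checking k=37: (49)/(51) = 0.9608 > 0.96.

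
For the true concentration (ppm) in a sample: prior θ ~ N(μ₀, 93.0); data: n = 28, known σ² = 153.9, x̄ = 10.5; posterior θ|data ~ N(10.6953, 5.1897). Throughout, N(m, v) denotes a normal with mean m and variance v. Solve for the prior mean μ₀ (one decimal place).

With known observation variance, the Normal–Normal posterior has precision τ_n = τ₀ + n/σ² and mean μ_n = (τ₀μ₀ + (n/σ²)x̄)/τ_n.
Here τ₀ = 1/93.0 = 0.010753 and τ_data = 28/153.9 = 0.181936, so τ_n = 0.192689.
Rearranging for μ₀: μ₀ = (μ_n·τ_n − τ_data·x̄)/τ₀ = (10.6953·0.192689 − 0.181936·10.5) / 0.010753 = 0.150539/0.010753 ≈ 14.0.

μ₀ = 14.0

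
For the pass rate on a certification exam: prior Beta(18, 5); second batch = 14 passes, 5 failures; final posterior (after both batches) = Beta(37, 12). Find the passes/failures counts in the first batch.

5 passes and 2 failures

Because Beta–binomial updating is additive in the counts, the combined data contributed (α_post−α_prior, β_post−β_prior) successes and failures.
Total across both batches: 37−18=19 passes, 12−5=7 failures.
Subtract the second batch: 19−14=5 passes and 7−5=2 failures.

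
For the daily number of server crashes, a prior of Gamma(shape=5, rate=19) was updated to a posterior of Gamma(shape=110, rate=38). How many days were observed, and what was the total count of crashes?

n = 19 days with total 105 crashes

Gamma–Poisson conjugacy: posterior shape = α + Σxᵢ, posterior rate = β + n.
Matching: Σxᵢ = 110 − 5 = 105 and n = 38 − 19 = 19.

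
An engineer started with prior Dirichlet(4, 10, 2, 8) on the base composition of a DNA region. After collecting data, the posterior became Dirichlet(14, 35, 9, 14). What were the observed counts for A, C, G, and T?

For a Dirichlet(α) prior with multinomial counts c, the posterior is Dirichlet(α + c) componentwise.
Counts are posterior − prior componentwise: 14−4=10, 35−10=25, 9−2=7, 14−8=6.

counts (10, 25, 7, 6)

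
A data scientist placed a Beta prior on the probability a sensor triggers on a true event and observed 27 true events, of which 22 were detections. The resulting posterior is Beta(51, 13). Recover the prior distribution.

Under Beta–binomial conjugacy the posterior parameters are (a+s, b+f).
So a = 51 − 22 = 29 and b = 13 − 5 = 8.

Beta(29, 8)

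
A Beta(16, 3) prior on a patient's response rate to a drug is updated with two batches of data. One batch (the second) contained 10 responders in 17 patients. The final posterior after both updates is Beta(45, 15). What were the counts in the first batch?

19 responders and 5 non-responders

Sequential conjugate updates are equivalent to a single update on the pooled data, so total successes = posterior α − prior α and total failures = posterior β − prior β.
Total across both batches: 45−16=29 responders, 15−3=12 non-responders.
Subtract the second batch: 29−10=19 responders and 12−7=5 non-responders.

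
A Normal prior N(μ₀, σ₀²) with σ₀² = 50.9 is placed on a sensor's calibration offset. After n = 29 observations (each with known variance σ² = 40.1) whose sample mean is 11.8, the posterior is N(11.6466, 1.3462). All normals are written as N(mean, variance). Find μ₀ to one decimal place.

The posterior mean is a precision-weighted average: μ_n = (τ₀μ₀ + τ_data·x̄)/(τ₀+τ_data), with τ₀=1/σ₀² and τ_data=n/σ².
Here τ₀ = 1/50.9 = 0.019646 and τ_data = 29/40.1 = 0.723192, so τ_n = 0.742838.
Rearranging for μ₀: μ₀ = (μ_n·τ_n − τ_data·x̄)/τ₀ = (11.6466·0.742838 − 0.723192·11.8) / 0.019646 = 0.117871/0.019646 ≈ 6.0.

μ₀ = 6.0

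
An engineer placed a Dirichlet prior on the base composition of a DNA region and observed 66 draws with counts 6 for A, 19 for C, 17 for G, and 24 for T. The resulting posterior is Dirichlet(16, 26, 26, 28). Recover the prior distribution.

For a Dirichlet(α) prior with multinomial counts c, the posterior is Dirichlet(α + c) componentwise.
Subtract each count from the matching posterior parameter: 16−6=10, 26−19=7, 26−17=9, 28−24=4.

Dirichlet(10, 7, 9, 4)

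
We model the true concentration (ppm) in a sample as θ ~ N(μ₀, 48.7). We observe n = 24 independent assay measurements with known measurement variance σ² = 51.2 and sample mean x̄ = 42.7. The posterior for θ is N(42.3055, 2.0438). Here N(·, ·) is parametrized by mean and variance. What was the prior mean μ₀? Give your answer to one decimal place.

The posterior mean is a precision-weighted average: μ_n = (τ₀μ₀ + τ_data·x̄)/(τ₀+τ_data), with τ₀=1/σ₀² and τ_data=n/σ².
Here τ₀ = 1/48.7 = 0.020534 and τ_data = 24/51.2 = 0.468750, so τ_n = 0.489284.
Rearranging for μ₀: μ₀ = (μ_n·τ_n − τ_data·x̄)/τ₀ = (42.3055·0.489284 − 0.468750·42.7) / 0.020534 = 0.683779/0.020534 ≈ 33.3.

μ₀ = 33.3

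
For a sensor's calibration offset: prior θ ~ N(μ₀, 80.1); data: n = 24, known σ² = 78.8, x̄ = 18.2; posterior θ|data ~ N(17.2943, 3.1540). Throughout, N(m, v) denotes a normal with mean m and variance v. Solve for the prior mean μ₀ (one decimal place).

μ₀ = -4.8

The posterior mean is a precision-weighted average: μ_n = (τ₀μ₀ + τ_data·x̄)/(τ₀+τ_data), with τ₀=1/σ₀² and τ_data=n/σ².
Here τ₀ = 1/80.1 = 0.012484 and τ_data = 24/78.8 = 0.304569, so τ_n = 0.317053.
Rearranging for μ₀: μ₀ = (μ_n·τ_n − τ_data·x̄)/τ₀ = (17.2943·0.317053 − 0.304569·18.2) / 0.012484 = -0.059946/0.012484 ≈ -4.8.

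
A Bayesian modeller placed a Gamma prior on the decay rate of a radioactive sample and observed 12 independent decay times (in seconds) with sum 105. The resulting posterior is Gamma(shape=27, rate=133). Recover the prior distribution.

Gamma–exponential conjugacy: posterior shape = α + n, posterior rate = β + Σtᵢ.
So α = 27 − 12 = 15 and β = 133 − 105 = 28.

Gamma(shape=15, rate=28)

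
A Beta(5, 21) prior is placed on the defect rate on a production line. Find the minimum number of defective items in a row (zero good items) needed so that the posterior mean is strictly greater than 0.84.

After k defective items and 0 good items the posterior is Beta(5+k, 21), with mean (5+k)/(5+21+k).
Set (5+k)/(26+k) > 0.84 and solve: k > (0.84·26 − 5)/(1 − 0.84) = 105.250.
The smallest integer exceeding 105.250 is 106, and checking k=106: (111)/(132) = 0.8409 > 0.84.

k = 106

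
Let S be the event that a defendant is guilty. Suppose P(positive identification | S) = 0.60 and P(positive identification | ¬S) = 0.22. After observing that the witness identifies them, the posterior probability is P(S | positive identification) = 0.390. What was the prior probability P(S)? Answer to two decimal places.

In odds form, posterior odds = prior odds × likelihood ratio, so prior odds = posterior odds ÷ LR.
Posterior odds = 0.390/(1−0.390) = 0.6393. LR = 0.60/0.22 = 2.7273.
Prior odds = 0.6393/2.7273 = 0.2344, so P(S) = 0.2344/(1+0.2344) ≈ 0.19.

P(S) = 0.19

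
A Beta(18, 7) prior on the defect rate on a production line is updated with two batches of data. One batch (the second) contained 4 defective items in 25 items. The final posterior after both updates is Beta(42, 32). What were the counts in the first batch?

Sequential conjugate updates are equivalent to a single update on the pooled data, so total successes = posterior α − prior α and total failures = posterior β − prior β.
Total across both batches: 42−18=24 defective items, 32−7=25 good items.
Subtract the second batch: 24−4=20 defective items and 25−21=4 good items.

20 defective items and 4 good items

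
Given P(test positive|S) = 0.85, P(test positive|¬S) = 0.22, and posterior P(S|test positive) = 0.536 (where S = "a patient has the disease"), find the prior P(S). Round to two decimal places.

Bayes' rule in odds form gives O(S|E) = O(S)·[P(E|S)/P(E|¬S)], hence O(S) = O(S|E)/LR.
Posterior odds = 0.536/(1−0.536) = 1.1552. LR = 0.85/0.22 = 3.8636.
Prior odds = 1.1552/3.8636 = 0.2990, so P(S) = 0.2990/(1+0.2990) ≈ 0.23.

P(S) = 0.23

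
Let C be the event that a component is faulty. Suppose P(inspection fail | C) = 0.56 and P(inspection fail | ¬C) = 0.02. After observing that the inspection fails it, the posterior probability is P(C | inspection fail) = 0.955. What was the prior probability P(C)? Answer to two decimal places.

P(C) = 0.43

Bayes' rule in odds form gives O(C|E) = O(C)·[P(E|C)/P(E|¬C)], hence O(C) = O(C|E)/LR.
Posterior odds = 0.955/(1−0.955) = 21.2222. LR = 0.56/0.02 = 28.0000.
Prior odds = 21.2222/28.0000 = 0.7579, so P(C) = 0.7579/(1+0.7579) ≈ 0.43.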